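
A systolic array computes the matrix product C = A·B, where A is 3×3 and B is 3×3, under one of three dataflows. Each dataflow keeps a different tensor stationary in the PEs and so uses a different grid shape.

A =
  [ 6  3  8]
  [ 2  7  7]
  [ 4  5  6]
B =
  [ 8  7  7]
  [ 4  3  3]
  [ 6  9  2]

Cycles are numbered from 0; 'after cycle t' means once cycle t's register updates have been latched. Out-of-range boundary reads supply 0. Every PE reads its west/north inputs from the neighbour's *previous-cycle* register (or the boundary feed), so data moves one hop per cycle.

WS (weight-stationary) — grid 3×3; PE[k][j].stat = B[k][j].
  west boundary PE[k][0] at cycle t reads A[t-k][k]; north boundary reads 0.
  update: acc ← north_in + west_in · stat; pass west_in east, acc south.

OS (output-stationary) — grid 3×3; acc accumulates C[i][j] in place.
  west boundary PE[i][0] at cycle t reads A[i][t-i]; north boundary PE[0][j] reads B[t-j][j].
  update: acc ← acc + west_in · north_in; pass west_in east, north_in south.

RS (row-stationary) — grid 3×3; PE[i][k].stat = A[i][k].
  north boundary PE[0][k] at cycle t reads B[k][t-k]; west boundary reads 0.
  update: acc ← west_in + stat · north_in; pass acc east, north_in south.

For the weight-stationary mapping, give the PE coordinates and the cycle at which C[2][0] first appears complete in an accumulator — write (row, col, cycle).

(row, col, cycle) = (2, 0, 4)

WS — PE[2][0] is where C[2][0] collects:
  @0  [2,0]  acc 0  |  →0  ↓0
  @1  [2,0]  acc 0  |  →0  ↓0
  @2  [2,0]  acc 108  |  →8  ↓108
  @3  [2,0]  acc 86  |  →7  ↓86
  @4  [2,0]  acc 88  |  →6  ↓88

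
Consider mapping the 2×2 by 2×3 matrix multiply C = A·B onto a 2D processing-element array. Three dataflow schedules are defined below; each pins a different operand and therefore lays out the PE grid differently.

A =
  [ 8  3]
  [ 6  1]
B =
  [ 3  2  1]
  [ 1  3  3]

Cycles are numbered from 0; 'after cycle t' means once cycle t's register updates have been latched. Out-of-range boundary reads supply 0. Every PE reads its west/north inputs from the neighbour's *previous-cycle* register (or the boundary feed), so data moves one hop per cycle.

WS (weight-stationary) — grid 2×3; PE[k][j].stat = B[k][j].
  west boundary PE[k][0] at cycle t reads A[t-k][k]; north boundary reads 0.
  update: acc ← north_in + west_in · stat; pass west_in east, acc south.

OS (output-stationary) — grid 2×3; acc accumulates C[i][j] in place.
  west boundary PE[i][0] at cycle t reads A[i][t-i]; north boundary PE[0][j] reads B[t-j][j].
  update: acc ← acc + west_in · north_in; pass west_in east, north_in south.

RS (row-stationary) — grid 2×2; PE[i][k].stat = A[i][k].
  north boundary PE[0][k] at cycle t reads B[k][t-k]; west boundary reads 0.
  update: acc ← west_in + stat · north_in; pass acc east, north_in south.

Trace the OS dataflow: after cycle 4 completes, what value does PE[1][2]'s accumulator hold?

OS 2×3: PE[1][2] cycle-by-cycle (with neighbour feeds):
  t=0 PE[0][2]: acc=0 h=0 v=0
  t=0 PE[1][1]: acc=0 h=0 v=0
  t=0 PE[1][2]: acc=0 h=0 v=0
  t=1 PE[0][2]: acc=0 h=0 v=0
  t=1 PE[1][1]: acc=0 h=0 v=0
  t=1 PE[1][2]: acc=0 h=0 v=0
  t=2 PE[0][2]: acc=8 h=8 v=1
  t=2 PE[1][1]: acc=12 h=6 v=2
  t=2 PE[1][2]: acc=0 h=0 v=0
  t=3 PE[0][2]: acc=17 h=3 v=3
  t=3 PE[1][1]: acc=15 h=1 v=3
  t=3 PE[1][2]: acc=6 h=6 v=1
  t=4 PE[0][2]: acc=17 h=0 v=0
  t=4 PE[1][1]: acc=15 h=0 v=0
  t=4 PE[1][2]: acc=9 h=1 v=3

PE[1][2].acc = 9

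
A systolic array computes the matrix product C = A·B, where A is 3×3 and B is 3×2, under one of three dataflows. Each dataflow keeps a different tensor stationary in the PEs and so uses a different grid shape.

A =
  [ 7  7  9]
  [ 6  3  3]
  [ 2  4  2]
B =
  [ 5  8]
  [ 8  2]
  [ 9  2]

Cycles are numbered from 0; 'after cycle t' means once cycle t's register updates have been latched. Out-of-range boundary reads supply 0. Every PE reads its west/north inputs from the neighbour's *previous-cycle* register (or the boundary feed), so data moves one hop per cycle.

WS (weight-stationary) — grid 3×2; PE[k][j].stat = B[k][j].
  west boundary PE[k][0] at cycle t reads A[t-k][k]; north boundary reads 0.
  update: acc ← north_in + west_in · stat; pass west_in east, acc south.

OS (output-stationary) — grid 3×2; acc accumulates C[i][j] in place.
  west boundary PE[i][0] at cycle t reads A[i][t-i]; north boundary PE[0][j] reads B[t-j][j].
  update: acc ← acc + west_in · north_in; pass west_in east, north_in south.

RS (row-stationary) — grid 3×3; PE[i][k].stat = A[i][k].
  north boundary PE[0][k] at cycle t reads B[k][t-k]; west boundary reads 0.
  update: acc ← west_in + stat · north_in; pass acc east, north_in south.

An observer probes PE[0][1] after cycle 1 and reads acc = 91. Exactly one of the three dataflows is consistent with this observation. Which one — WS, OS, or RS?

dataflow = RS

WS (3×2 grid), PE[0][1]:
  @0  [0,1]  acc 0  |  →0  ↓0
  @1  [0,1]  acc 56  |  →7  ↓56
OS (3×2 grid), PE[0][1]:
  @0  [0,1]  acc 0  |  →0  ↓0
  @1  [0,1]  acc 56  |  →7  ↓8
RS (3×3 grid), PE[0][1]:
  @0  [0,1]  acc 0  |  →0  ↓0
  @1  [0,1]  acc 91  |  →91  ↓8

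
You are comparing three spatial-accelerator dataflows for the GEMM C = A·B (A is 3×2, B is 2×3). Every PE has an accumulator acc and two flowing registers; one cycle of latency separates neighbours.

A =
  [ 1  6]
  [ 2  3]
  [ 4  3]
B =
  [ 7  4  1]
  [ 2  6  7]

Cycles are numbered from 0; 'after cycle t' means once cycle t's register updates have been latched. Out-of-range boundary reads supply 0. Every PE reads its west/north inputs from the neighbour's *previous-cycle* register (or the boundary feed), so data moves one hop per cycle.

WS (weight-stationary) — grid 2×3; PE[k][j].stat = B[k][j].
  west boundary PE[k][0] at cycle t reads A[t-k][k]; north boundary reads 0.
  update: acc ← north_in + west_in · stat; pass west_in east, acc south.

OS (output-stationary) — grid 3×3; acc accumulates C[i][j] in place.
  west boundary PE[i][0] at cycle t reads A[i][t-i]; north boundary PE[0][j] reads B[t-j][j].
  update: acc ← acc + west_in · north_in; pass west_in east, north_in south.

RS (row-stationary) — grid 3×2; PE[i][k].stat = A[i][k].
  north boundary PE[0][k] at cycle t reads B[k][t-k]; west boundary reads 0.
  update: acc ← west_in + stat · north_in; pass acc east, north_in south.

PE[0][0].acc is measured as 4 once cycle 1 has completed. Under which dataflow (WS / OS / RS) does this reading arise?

Under WS (2×3), PE[0][0]:
  0: (0,0).acc=7  regs=<1,7>
  1: (0,0).acc=14  regs=<2,14>
Under OS (3×3), PE[0][0]:
  0: (0,0).acc=7  regs=<1,7>
  1: (0,0).acc=19  regs=<6,2>
Under RS (3×2), PE[0][0]:
  0: (0,0).acc=7  regs=<7,7>
  1: (0,0).acc=4  regs=<4,4>

dataflow = RS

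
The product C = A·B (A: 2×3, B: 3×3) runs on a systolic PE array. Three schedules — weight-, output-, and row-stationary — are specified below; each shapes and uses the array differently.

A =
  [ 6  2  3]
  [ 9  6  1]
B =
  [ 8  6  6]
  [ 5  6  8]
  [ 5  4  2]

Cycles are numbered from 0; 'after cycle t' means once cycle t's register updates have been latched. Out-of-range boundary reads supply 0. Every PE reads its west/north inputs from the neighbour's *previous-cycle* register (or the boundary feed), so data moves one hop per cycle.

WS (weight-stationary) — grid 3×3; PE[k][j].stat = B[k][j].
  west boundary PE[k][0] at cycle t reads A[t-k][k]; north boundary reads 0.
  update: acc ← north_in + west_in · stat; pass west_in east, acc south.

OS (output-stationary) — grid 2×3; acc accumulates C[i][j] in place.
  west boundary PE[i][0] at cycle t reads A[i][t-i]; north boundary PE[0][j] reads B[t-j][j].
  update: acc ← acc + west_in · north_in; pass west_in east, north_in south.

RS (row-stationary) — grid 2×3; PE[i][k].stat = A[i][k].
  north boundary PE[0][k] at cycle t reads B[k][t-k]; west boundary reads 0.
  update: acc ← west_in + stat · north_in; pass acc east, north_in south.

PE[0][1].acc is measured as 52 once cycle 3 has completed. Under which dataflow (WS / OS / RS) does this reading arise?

dataflow = RS

WS (3×3 grid), PE[0][1]:
  t=0 PE[0][1]: acc=0 h=0 v=0
  t=1 PE[0][1]: acc=36 h=6 v=36
  t=2 PE[0][1]: acc=54 h=9 v=54
  t=3 PE[0][1]: acc=0 h=0 v=0
OS (2×3 grid), PE[0][1]:
  t=0 PE[0][1]: acc=0 h=0 v=0
  t=1 PE[0][1]: acc=36 h=6 v=6
  t=2 PE[0][1]: acc=48 h=2 v=6
  t=3 PE[0][1]: acc=60 h=3 v=4
RS (2×3 grid), PE[0][1]:
  t=0 PE[0][1]: acc=0 h=0 v=0
  t=1 PE[0][1]: acc=58 h=58 v=5
  t=2 PE[0][1]: acc=48 h=48 v=6
  t=3 PE[0][1]: acc=52 h=52 v=8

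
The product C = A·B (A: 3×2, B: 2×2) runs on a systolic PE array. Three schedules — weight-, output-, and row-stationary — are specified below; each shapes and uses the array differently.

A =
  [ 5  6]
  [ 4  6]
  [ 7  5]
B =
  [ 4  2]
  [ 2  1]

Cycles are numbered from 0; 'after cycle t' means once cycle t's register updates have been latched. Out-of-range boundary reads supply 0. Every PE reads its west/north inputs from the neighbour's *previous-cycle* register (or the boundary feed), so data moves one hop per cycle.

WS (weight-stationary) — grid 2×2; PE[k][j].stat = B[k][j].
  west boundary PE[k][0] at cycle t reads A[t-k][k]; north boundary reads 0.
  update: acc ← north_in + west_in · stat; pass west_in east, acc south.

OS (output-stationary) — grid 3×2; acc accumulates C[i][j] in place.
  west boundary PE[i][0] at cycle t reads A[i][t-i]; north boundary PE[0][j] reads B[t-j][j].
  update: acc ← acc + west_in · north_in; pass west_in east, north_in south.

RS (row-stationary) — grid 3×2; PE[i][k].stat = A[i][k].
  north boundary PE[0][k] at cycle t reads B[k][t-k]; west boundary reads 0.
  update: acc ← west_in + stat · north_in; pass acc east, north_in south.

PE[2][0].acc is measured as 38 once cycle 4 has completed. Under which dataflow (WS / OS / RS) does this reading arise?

— WS: 2×2 array has no PE[2][0].
OS (3×2 grid), PE[2][0]:
  @0  [2,0]  acc 0  |  →0  ↓0
  @1  [2,0]  acc 0  |  →0  ↓0
  @2  [2,0]  acc 28  |  →7  ↓4
  @3  [2,0]  acc 38  |  →5  ↓2
  @4  [2,0]  acc 38  |  →0  ↓0
RS (3×2 grid), PE[2][0]:
  @0  [2,0]  acc 0  |  →0  ↓0
  @1  [2,0]  acc 0  |  →0  ↓0
  @2  [2,0]  acc 28  |  →28  ↓4
  @3  [2,0]  acc 14  |  →14  ↓2
  @4  [2,0]  acc 0  |  →0  ↓0

dataflow = OS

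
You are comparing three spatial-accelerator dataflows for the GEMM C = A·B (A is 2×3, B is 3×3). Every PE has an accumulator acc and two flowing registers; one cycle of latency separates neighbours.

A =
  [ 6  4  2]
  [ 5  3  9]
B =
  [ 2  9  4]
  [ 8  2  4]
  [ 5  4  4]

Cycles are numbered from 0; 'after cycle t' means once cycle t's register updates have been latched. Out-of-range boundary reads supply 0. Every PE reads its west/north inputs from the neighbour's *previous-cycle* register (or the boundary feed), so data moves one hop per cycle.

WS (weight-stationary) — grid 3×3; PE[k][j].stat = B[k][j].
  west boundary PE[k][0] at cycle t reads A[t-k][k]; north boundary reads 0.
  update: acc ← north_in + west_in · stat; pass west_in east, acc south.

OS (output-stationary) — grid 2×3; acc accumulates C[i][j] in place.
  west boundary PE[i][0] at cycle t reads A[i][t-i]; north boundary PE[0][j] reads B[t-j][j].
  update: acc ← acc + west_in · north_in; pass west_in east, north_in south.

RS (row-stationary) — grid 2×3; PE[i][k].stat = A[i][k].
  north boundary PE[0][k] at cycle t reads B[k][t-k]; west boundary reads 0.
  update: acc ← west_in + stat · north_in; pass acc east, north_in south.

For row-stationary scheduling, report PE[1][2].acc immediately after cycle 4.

RS (2×3). Following PE[1][2] plus its west/north inputs:
  cycle 0: PE[0][2] → acc 0, east 0, south 0
  cycle 0: PE[1][1] → acc 0, east 0, south 0
  cycle 0: PE[1][2] → acc 0, east 0, south 0
  cycle 1: PE[0][2] → acc 0, east 0, south 0
  cycle 1: PE[1][1] → acc 0, east 0, south 0
  cycle 1: PE[1][2] → acc 0, east 0, south 0
  cycle 2: PE[0][2] → acc 54, east 54, south 5
  cycle 2: PE[1][1] → acc 34, east 34, south 8
  cycle 2: PE[1][2] → acc 0, east 0, south 0
  cycle 3: PE[0][2] → acc 70, east 70, south 4
  cycle 3: PE[1][1] → acc 51, east 51, south 2
  cycle 3: PE[1][2] → acc 79, east 79, south 5
  cycle 4: PE[0][2] → acc 48, east 48, south 4
  cycle 4: PE[1][1] → acc 32, east 32, south 4
  cycle 4: PE[1][2] → acc 87, east 87, south 4

PE[1][2].acc = 87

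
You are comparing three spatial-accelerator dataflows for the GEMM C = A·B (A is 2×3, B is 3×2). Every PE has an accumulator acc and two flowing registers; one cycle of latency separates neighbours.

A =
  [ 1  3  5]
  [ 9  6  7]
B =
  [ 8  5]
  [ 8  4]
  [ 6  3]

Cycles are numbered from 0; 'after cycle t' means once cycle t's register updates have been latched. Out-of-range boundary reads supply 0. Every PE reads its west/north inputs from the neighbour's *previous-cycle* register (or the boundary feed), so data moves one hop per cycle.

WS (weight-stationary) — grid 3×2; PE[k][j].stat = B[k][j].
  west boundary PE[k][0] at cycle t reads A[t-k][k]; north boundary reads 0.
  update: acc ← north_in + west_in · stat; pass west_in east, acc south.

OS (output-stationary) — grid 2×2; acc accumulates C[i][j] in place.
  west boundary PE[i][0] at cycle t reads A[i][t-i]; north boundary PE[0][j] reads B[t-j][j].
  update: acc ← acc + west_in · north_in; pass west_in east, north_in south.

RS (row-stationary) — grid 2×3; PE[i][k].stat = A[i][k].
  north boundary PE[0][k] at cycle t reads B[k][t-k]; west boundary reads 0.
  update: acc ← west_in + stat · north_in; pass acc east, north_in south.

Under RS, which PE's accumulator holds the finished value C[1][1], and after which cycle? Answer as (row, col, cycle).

Under RS, C[1][1] lands at PE[1][2]:
  [0] (1,2) acc=0 (h:0 v:0)
  [1] (1,2) acc=0 (h:0 v:0)
  [2] (1,2) acc=0 (h:0 v:0)
  [3] (1,2) acc=162 (h:162 v:6)
  [4] (1,2) acc=90 (h:90 v:3)

(row, col, cycle) = (1, 2, 4)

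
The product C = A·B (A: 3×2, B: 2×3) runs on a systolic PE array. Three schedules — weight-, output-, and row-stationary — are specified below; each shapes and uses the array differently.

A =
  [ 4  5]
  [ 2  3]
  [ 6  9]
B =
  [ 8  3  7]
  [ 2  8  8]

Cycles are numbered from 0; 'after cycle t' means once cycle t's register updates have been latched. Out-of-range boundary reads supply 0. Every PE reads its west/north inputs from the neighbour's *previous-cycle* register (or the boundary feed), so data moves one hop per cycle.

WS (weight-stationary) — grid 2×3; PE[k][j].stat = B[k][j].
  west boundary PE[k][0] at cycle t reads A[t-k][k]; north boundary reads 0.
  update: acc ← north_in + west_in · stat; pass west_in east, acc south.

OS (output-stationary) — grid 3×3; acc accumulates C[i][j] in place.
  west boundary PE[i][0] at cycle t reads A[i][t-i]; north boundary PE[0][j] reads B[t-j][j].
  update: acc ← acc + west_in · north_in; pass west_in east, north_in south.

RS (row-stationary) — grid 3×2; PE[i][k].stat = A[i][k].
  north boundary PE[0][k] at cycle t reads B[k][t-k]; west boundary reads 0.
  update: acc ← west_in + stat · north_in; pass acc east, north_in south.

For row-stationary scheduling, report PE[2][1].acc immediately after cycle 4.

RS (3×2). Following PE[2][1] plus its west/north inputs:
  [0] (1,1) acc=0 (h:0 v:0)
  [0] (2,0) acc=0 (h:0 v:0)
  [0] (2,1) acc=0 (h:0 v:0)
  [1] (1,1) acc=0 (h:0 v:0)
  [1] (2,0) acc=0 (h:0 v:0)
  [1] (2,1) acc=0 (h:0 v:0)
  [2] (1,1) acc=22 (h:22 v:2)
  [2] (2,0) acc=48 (h:48 v:8)
  [2] (2,1) acc=0 (h:0 v:0)
  [3] (1,1) acc=30 (h:30 v:8)
  [3] (2,0) acc=18 (h:18 v:3)
  [3] (2,1) acc=66 (h:66 v:2)
  [4] (1,1) acc=38 (h:38 v:8)
  [4] (2,0) acc=42 (h:42 v:7)
  [4] (2,1) acc=90 (h:90 v:8)

PE[2][1].acc = 90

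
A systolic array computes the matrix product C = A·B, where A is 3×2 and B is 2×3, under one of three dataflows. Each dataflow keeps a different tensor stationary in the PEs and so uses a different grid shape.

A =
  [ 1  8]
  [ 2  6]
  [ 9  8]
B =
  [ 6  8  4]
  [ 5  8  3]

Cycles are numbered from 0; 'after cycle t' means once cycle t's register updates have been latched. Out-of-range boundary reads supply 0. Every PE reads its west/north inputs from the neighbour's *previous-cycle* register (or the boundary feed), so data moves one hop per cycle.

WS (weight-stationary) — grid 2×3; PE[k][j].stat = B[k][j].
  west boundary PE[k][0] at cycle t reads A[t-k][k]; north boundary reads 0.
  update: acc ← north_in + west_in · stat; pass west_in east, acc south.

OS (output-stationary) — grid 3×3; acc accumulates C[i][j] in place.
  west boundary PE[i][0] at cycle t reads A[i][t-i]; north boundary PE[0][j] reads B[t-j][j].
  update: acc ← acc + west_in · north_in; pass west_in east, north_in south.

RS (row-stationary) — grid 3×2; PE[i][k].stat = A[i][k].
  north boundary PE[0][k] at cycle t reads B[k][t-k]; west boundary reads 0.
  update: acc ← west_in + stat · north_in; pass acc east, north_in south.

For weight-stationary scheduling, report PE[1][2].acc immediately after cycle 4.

Tracing WS — 2×3 array, target PE[1][2]:
  c0 r0c2: 0 / 0 / 0
  c0 r1c1: 0 / 0 / 0
  c0 r1c2: 0 / 0 / 0
  c1 r0c2: 0 / 0 / 0
  c1 r1c1: 0 / 0 / 0
  c1 r1c2: 0 / 0 / 0
  c2 r0c2: 4 / 1 / 4
  c2 r1c1: 72 / 8 / 72
  c2 r1c2: 0 / 0 / 0
  c3 r0c2: 8 / 2 / 8
  c3 r1c1: 64 / 6 / 64
  c3 r1c2: 28 / 8 / 28
  c4 r0c2: 36 / 9 / 36
  c4 r1c1: 136 / 8 / 136
  c4 r1c2: 26 / 6 / 26

PE[1][2].acc = 26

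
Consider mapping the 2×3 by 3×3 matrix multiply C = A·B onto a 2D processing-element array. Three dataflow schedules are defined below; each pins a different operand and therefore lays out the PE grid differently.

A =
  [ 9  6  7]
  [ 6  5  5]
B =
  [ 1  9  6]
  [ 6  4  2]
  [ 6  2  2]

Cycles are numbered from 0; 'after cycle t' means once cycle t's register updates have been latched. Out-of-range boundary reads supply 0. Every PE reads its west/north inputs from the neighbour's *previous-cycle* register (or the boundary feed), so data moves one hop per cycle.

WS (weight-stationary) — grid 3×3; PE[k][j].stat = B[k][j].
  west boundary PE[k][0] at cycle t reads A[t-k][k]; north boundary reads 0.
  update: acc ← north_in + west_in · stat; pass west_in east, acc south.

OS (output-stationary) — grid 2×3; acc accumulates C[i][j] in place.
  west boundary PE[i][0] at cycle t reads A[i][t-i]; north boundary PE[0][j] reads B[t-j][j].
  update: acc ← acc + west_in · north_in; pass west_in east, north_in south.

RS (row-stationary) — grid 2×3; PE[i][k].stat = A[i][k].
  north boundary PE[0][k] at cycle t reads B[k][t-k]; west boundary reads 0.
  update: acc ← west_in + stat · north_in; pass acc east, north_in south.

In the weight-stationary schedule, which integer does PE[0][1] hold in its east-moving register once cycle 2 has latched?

WS 3×3: PE[0][1] cycle-by-cycle (with neighbour feeds):
  [0] (0,0) acc=9 (h:9 v:9)
  [0] (0,1) acc=0 (h:0 v:0)
  [1] (0,0) acc=6 (h:6 v:6)
  [1] (0,1) acc=81 (h:9 v:81)
  [2] (0,0) acc=0 (h:0 v:0)
  [2] (0,1) acc=54 (h:6 v:54)

register = 6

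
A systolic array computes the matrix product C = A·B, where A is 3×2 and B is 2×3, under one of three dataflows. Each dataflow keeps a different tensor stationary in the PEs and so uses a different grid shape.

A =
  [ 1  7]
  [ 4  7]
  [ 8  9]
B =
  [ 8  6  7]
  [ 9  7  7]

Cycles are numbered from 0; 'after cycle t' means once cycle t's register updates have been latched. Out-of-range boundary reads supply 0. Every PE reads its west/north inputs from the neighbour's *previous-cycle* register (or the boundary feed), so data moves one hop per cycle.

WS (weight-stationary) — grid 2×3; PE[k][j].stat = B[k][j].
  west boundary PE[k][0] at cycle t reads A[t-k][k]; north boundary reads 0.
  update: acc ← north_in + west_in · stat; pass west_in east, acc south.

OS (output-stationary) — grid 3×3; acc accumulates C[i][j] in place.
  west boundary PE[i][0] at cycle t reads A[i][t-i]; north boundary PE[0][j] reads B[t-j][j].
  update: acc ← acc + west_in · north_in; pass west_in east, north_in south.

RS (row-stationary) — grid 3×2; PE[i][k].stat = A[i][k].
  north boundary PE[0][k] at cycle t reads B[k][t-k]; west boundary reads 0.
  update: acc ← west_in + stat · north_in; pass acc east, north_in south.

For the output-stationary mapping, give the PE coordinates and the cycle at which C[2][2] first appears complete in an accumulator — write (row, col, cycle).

OS: C[2][2] accumulates in PE[2][2]:
  c0 r2c2: 0 / 0 / 0
  c1 r2c2: 0 / 0 / 0
  c2 r2c2: 0 / 0 / 0
  c3 r2c2: 0 / 0 / 0
  c4 r2c2: 56 / 8 / 7
  c5 r2c2: 119 / 9 / 7

(row, col, cycle) = (2, 2, 5)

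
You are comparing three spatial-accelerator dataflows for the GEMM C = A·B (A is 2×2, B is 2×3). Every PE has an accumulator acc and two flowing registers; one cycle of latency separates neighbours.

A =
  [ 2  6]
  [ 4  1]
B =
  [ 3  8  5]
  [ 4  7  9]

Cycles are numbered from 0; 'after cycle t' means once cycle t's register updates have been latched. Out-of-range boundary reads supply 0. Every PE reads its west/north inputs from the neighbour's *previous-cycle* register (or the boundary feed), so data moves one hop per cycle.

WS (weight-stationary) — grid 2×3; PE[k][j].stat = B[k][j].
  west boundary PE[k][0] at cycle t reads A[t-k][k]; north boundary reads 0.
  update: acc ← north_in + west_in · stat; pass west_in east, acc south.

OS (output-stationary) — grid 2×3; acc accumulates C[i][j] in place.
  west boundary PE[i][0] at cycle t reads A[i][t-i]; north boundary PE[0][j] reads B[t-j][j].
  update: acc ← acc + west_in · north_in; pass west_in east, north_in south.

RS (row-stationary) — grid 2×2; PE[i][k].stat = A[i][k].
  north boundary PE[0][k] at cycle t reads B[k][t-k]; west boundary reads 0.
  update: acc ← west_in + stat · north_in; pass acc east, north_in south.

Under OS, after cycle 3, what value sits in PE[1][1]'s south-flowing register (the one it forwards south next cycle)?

register = 7

OS 2×3: PE[1][1] cycle-by-cycle (with neighbour feeds):
  0: (0,1).acc=0  regs=<0,0>
  0: (1,0).acc=0  regs=<0,0>
  0: (1,1).acc=0  regs=<0,0>
  1: (0,1).acc=16  regs=<2,8>
  1: (1,0).acc=12  regs=<4,3>
  1: (1,1).acc=0  regs=<0,0>
  2: (0,1).acc=58  regs=<6,7>
  2: (1,0).acc=16  regs=<1,4>
  2: (1,1).acc=32  regs=<4,8>
  3: (0,1).acc=58  regs=<0,0>
  3: (1,0).acc=16  regs=<0,0>
  3: (1,1).acc=39  regs=<1,7>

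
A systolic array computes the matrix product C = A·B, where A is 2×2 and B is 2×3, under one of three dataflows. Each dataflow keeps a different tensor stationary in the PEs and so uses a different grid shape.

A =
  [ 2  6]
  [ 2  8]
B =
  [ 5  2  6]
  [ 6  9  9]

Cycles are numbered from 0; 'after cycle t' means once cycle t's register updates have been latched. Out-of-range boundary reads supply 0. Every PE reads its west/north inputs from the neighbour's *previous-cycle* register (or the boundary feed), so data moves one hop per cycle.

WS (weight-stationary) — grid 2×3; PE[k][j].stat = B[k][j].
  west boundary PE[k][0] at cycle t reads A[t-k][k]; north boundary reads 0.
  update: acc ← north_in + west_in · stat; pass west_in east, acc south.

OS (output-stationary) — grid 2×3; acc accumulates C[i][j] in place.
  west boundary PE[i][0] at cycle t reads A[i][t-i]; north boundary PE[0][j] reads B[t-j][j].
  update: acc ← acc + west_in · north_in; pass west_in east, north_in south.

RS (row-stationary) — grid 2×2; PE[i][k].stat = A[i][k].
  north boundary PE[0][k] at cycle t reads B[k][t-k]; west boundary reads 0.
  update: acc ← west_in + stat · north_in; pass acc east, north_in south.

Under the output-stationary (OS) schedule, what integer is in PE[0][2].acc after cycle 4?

OS 2×3: PE[0][2] cycle-by-cycle (with neighbour feeds):
  after 0 — PE[0][1] acc=0, pass-E 0, pass-S 0
  after 0 — PE[0][2] acc=0, pass-E 0, pass-S 0
  after 1 — PE[0][1] acc=4, pass-E 2, pass-S 2
  after 1 — PE[0][2] acc=0, pass-E 0, pass-S 0
  after 2 — PE[0][1] acc=58, pass-E 6, pass-S 9
  after 2 — PE[0][2] acc=12, pass-E 2, pass-S 6
  after 3 — PE[0][1] acc=58, pass-E 0, pass-S 0
  after 3 — PE[0][2] acc=66, pass-E 6, pass-S 9
  after 4 — PE[0][1] acc=58, pass-E 0, pass-S 0
  after 4 — PE[0][2] acc=66, pass-E 0, pass-S 0

PE[0][2].acc = 66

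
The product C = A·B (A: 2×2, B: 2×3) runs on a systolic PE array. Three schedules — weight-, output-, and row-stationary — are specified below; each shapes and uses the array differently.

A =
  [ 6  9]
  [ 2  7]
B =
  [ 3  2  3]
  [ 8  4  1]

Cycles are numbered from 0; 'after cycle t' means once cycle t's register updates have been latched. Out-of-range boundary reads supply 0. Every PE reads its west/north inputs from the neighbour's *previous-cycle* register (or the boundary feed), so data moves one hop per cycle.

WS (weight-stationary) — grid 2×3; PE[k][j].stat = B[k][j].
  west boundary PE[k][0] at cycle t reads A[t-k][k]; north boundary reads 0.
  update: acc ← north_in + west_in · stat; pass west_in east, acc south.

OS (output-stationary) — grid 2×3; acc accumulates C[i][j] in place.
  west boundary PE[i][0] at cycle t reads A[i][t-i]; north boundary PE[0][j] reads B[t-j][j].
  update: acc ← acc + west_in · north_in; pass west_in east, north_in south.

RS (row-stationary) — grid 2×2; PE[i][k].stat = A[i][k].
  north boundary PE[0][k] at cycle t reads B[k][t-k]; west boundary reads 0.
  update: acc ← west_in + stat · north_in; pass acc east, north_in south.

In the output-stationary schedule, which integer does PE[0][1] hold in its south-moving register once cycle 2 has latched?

register = 4

OS on a 2×3 grid — tracing PE[0][1] and its feeders:
  after 0 — PE[0][0] acc=18, pass-E 6, pass-S 3
  after 0 — PE[0][1] acc=0, pass-E 0, pass-S 0
  after 1 — PE[0][0] acc=90, pass-E 9, pass-S 8
  after 1 — PE[0][1] acc=12, pass-E 6, pass-S 2
  after 2 — PE[0][0] acc=90, pass-E 0, pass-S 0
  after 2 — PE[0][1] acc=48, pass-E 9, pass-S 4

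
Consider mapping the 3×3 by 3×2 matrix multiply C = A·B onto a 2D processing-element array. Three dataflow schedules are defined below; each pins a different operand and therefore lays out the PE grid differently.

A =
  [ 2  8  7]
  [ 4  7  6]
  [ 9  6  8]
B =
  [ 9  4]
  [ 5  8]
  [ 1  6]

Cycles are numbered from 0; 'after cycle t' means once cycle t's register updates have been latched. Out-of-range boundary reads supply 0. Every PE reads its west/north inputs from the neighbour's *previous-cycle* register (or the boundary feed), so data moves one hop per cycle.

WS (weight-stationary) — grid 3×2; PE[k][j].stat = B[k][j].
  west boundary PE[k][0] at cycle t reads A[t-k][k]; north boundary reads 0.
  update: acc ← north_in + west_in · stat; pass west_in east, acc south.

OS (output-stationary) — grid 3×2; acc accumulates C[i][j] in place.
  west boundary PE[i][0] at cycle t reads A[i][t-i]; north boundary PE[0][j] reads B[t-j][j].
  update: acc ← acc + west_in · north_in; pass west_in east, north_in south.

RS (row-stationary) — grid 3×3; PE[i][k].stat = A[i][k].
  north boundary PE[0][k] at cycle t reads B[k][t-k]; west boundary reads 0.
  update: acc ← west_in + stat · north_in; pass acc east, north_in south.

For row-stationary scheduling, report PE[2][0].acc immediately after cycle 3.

PE[2][0].acc = 36

RS (3×3). Following PE[2][0] plus its west/north inputs:
  [0] (1,0) acc=0 (h:0 v:0)
  [0] (2,0) acc=0 (h:0 v:0)
  [1] (1,0) acc=36 (h:36 v:9)
  [1] (2,0) acc=0 (h:0 v:0)
  [2] (1,0) acc=16 (h:16 v:4)
  [2] (2,0) acc=81 (h:81 v:9)
  [3] (1,0) acc=0 (h:0 v:0)
  [3] (2,0) acc=36 (h:36 v:4)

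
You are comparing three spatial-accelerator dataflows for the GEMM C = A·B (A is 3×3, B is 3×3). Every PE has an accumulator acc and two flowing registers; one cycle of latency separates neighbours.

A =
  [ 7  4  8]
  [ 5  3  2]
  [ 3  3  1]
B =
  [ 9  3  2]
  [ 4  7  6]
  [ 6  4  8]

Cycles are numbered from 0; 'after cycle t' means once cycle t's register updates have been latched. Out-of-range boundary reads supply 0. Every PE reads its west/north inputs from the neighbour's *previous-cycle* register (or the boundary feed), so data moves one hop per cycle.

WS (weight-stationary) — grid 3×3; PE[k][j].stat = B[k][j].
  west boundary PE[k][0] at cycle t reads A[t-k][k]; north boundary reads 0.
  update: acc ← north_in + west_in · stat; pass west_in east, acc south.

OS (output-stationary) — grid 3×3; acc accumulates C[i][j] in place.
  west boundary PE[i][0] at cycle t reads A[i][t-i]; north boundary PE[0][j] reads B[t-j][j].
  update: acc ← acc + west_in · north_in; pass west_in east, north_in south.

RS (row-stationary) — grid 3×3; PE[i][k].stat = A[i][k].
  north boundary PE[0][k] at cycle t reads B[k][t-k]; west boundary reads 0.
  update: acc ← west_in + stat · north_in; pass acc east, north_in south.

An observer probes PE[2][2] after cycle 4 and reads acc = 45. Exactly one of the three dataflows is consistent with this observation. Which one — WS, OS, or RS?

— WS: 3×3; PE[2][2] trace:
  step 0 · PE2,2: acc=0; fwd→0 fwd↓0
  step 1 · PE2,2: acc=0; fwd→0 fwd↓0
  step 2 · PE2,2: acc=0; fwd→0 fwd↓0
  step 3 · PE2,2: acc=0; fwd→0 fwd↓0
  step 4 · PE2,2: acc=102; fwd→8 fwd↓102
— OS: 3×3; PE[2][2] trace:
  step 0 · PE2,2: acc=0; fwd→0 fwd↓0
  step 1 · PE2,2: acc=0; fwd→0 fwd↓0
  step 2 · PE2,2: acc=0; fwd→0 fwd↓0
  step 3 · PE2,2: acc=0; fwd→0 fwd↓0
  step 4 · PE2,2: acc=6; fwd→3 fwd↓2
— RS: 3×3; PE[2][2] trace:
  step 0 · PE2,2: acc=0; fwd→0 fwd↓0
  step 1 · PE2,2: acc=0; fwd→0 fwd↓0
  step 2 · PE2,2: acc=0; fwd→0 fwd↓0
  step 3 · PE2,2: acc=0; fwd→0 fwd↓0
  step 4 · PE2,2: acc=45; fwd→45 fwd↓6

dataflow = RS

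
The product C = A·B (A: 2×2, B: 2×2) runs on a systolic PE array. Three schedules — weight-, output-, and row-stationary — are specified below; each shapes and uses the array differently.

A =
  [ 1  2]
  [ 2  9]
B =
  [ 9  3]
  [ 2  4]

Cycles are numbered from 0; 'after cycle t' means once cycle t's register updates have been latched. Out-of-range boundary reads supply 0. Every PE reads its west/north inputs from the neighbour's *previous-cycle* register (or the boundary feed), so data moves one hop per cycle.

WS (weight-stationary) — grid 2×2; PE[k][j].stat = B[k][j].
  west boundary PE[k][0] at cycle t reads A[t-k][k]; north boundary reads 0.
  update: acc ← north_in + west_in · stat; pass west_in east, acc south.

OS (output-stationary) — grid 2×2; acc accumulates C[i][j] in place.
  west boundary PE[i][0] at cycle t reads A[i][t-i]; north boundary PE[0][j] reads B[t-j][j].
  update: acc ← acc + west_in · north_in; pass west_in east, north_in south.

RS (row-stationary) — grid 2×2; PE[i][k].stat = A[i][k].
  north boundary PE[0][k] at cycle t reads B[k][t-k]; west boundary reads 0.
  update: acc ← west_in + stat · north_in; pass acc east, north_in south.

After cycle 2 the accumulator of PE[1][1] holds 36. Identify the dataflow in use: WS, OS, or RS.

dataflow = RS

Under WS (2×2), PE[1][1]:
  @0  [1,1]  acc 0  |  →0  ↓0
  @1  [1,1]  acc 0  |  →0  ↓0
  @2  [1,1]  acc 11  |  →2  ↓11
Under OS (2×2), PE[1][1]:
  @0  [1,1]  acc 0  |  →0  ↓0
  @1  [1,1]  acc 0  |  →0  ↓0
  @2  [1,1]  acc 6  |  →2  ↓3
Under RS (2×2), PE[1][1]:
  @0  [1,1]  acc 0  |  →0  ↓0
  @1  [1,1]  acc 0  |  →0  ↓0
  @2  [1,1]  acc 36  |  →36  ↓2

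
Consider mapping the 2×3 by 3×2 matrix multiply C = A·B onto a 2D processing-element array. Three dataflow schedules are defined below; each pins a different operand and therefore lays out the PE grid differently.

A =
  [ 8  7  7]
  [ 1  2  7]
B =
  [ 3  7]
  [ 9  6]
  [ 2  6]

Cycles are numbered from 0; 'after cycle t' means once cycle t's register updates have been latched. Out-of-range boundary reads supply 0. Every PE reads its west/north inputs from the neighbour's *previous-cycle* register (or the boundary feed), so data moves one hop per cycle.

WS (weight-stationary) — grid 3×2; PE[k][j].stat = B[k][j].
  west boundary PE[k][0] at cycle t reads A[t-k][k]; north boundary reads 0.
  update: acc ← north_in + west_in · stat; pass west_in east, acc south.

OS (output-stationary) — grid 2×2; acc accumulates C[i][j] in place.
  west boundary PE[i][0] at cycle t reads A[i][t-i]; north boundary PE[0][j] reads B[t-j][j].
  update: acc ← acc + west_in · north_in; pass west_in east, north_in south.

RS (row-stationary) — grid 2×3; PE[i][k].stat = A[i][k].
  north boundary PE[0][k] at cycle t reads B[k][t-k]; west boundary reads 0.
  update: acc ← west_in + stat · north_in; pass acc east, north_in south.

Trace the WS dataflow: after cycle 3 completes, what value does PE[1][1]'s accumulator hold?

PE[1][1].acc = 19

WS (3×2). Following PE[1][1] plus its west/north inputs:
  after 0 — PE[0][1] acc=0, pass-E 0, pass-S 0
  after 0 — PE[1][0] acc=0, pass-E 0, pass-S 0
  after 0 — PE[1][1] acc=0, pass-E 0, pass-S 0
  after 1 — PE[0][1] acc=56, pass-E 8, pass-S 56
  after 1 — PE[1][0] acc=87, pass-E 7, pass-S 87
  after 1 — PE[1][1] acc=0, pass-E 0, pass-S 0
  after 2 — PE[0][1] acc=7, pass-E 1, pass-S 7
  after 2 — PE[1][0] acc=21, pass-E 2, pass-S 21
  after 2 — PE[1][1] acc=98, pass-E 7, pass-S 98
  after 3 — PE[0][1] acc=0, pass-E 0, pass-S 0
  after 3 — PE[1][0] acc=0, pass-E 0, pass-S 0
  after 3 — PE[1][1] acc=19, pass-E 2, pass-S 19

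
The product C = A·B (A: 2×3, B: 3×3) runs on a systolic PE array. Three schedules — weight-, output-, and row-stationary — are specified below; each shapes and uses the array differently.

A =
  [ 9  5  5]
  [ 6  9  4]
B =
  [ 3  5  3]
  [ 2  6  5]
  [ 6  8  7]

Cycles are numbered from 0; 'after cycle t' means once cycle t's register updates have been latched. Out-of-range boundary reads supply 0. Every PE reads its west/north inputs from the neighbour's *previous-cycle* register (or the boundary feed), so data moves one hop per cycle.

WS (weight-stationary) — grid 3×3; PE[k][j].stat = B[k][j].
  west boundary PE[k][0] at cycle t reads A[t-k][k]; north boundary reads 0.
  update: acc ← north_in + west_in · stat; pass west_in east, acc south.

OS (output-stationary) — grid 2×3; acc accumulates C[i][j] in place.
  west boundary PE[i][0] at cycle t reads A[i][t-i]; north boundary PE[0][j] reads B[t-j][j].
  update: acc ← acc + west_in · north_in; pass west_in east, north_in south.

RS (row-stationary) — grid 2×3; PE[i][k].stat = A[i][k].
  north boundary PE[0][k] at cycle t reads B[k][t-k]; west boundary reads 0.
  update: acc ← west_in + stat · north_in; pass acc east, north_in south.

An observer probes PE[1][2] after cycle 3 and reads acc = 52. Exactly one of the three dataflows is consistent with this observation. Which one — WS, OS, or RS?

Under WS (3×3), PE[1][2]:
  @0  [1,2]  acc 0  |  →0  ↓0
  @1  [1,2]  acc 0  |  →0  ↓0
  @2  [1,2]  acc 0  |  →0  ↓0
  @3  [1,2]  acc 52  |  →5  ↓52
Under OS (2×3), PE[1][2]:
  @0  [1,2]  acc 0  |  →0  ↓0
  @1  [1,2]  acc 0  |  →0  ↓0
  @2  [1,2]  acc 0  |  →0  ↓0
  @3  [1,2]  acc 18  |  →6  ↓3
Under RS (2×3), PE[1][2]:
  @0  [1,2]  acc 0  |  →0  ↓0
  @1  [1,2]  acc 0  |  →0  ↓0
  @2  [1,2]  acc 0  |  →0  ↓0
  @3  [1,2]  acc 60  |  →60  ↓6

dataflow = WS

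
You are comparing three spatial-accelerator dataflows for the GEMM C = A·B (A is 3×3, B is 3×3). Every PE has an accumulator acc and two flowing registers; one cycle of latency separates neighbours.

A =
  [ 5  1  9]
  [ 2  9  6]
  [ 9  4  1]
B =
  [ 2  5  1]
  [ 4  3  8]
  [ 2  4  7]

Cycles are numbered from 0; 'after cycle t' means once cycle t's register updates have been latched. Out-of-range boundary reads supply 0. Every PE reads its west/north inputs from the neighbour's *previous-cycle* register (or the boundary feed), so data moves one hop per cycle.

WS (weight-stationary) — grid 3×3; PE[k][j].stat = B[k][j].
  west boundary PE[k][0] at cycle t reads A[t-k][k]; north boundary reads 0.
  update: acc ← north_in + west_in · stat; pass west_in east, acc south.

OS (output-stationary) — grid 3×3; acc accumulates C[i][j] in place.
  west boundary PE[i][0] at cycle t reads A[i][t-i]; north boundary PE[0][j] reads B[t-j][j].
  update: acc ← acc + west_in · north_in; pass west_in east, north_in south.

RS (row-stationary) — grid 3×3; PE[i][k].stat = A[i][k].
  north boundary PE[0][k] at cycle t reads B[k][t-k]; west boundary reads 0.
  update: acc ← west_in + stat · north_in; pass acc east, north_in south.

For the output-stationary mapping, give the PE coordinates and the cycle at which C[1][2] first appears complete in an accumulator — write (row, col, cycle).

Under OS, C[1][2] lands at PE[1][2]:
  cycle 0: PE[1][2] → acc 0, east 0, south 0
  cycle 1: PE[1][2] → acc 0, east 0, south 0
  cycle 2: PE[1][2] → acc 0, east 0, south 0
  cycle 3: PE[1][2] → acc 2, east 2, south 1
  cycle 4: PE[1][2] → acc 74, east 9, south 8
  cycle 5: PE[1][2] → acc 116, east 6, south 7

(row, col, cycle) = (1, 2, 5)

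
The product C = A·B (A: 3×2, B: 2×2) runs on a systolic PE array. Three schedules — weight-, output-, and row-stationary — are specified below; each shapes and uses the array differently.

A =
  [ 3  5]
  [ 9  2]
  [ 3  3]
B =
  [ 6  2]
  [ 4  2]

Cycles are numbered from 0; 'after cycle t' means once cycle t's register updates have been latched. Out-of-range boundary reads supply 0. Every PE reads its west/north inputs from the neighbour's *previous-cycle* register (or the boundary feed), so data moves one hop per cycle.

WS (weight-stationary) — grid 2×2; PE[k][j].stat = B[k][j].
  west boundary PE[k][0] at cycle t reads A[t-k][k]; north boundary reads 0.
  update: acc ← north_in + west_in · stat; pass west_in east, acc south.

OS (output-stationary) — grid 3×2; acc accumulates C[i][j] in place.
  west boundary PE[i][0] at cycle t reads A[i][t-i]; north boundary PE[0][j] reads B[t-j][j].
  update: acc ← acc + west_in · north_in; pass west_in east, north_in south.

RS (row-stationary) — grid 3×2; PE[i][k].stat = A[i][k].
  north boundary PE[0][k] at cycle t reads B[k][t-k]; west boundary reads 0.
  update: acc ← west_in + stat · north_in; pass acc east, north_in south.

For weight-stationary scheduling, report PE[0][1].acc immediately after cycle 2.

Tracing WS — 2×2 array, target PE[0][1]:
  step 0 · PE0,0: acc=18; fwd→3 fwd↓18
  step 0 · PE0,1: acc=0; fwd→0 fwd↓0
  step 1 · PE0,0: acc=54; fwd→9 fwd↓54
  step 1 · PE0,1: acc=6; fwd→3 fwd↓6
  step 2 · PE0,0: acc=18; fwd→3 fwd↓18
  step 2 · PE0,1: acc=18; fwd→9 fwd↓18

PE[0][1].acc = 18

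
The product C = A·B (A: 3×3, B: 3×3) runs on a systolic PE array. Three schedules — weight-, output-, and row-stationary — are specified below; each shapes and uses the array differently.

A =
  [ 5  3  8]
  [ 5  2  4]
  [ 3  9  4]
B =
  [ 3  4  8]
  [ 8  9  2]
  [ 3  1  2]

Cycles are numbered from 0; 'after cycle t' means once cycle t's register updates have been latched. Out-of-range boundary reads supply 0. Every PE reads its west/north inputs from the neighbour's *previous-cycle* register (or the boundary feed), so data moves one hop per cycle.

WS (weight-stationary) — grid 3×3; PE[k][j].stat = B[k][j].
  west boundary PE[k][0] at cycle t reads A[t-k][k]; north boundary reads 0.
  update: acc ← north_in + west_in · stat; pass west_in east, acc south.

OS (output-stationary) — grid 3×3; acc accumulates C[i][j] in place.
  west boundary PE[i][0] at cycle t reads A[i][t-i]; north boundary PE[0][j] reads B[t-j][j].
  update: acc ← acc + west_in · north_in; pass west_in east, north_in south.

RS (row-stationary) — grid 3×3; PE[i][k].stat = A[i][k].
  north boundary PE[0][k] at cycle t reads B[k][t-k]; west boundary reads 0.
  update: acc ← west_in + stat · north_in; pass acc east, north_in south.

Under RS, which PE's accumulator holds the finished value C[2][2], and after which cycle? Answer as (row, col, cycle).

Under RS, C[2][2] lands at PE[2][2]:
  cycle 0: PE[2][2] → acc 0, east 0, south 0
  cycle 1: PE[2][2] → acc 0, east 0, south 0
  cycle 2: PE[2][2] → acc 0, east 0, south 0
  cycle 3: PE[2][2] → acc 0, east 0, south 0
  cycle 4: PE[2][2] → acc 93, east 93, south 3
  cycle 5: PE[2][2] → acc 97, east 97, south 1
  cycle 6: PE[2][2] → acc 50, east 50, south 2

(row, col, cycle) = (2, 2, 6)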